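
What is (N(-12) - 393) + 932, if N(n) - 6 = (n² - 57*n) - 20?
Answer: 1353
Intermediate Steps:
N(n) = -14 + n² - 57*n (N(n) = 6 + ((n² - 57*n) - 20) = 6 + (-20 + n² - 57*n) = -14 + n² - 57*n)
(N(-12) - 393) + 932 = ((-14 + (-12)² - 57*(-12)) - 393) + 932 = ((-14 + 144 + 684) - 393) + 932 = (814 - 393) + 932 = 421 + 932 = 1353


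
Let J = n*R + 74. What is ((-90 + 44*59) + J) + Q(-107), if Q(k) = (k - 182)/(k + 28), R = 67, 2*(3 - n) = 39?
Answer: 233549/158 ≈ 1478.2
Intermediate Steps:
n = -33/2 (n = 3 - ½*39 = 3 - 39/2 = -33/2 ≈ -16.500)
J = -2063/2 (J = -33/2*67 + 74 = -2211/2 + 74 = -2063/2 ≈ -1031.5)
Q(k) = (-182 + k)/(28 + k)
((-90 + 44*59) + J) + Q(-107) = ((-90 + 44*59) - 2063/2) + (-182 - 107)/(28 - 107) = ((-90 + 2596) - 2063/2) - 289/(-79) = (2506 - 2063/2) - 1/79*(-289) = 2949/2 + 289/79 = 233549/158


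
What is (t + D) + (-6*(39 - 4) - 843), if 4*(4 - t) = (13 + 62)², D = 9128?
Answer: 26691/4 ≈ 6672.8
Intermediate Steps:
t = -5609/4 (t = 4 - (13 + 62)²/4 = 4 - ¼*75² = 4 - ¼*5625 = 4 - 5625/4 = -5609/4 ≈ -1402.3)
(t + D) + (-6*(39 - 4) - 843) = (-5609/4 + 9128) + (-6*(39 - 4) - 843) = 30903/4 + (-6*35 - 843) = 30903/4 + (-210 - 843) = 30903/4 - 1053 = 26691/4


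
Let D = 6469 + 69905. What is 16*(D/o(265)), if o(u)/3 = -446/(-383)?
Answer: 78003312/223 ≈ 3.4979e+5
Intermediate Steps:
o(u) = 1338/383 (o(u) = 3*(-446/(-383)) = 3*(-446*(-1/383)) = 3*(446/383) = 1338/383)
D = 76374
16*(D/o(265)) = 16*(76374/(1338/383)) = 16*(76374*(383/1338)) = 16*(4875207/223) = 78003312/223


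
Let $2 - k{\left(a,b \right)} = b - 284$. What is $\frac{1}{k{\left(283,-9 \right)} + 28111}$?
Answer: $\frac{1}{28406} \approx 3.5204 \cdot 10^{-5}$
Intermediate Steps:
$k{\left(a,b \right)} = 286 - b$ ($k{\left(a,b \right)} = 2 - \left(b - 284\right) = 2 - \left(-284 + b\right) = 286 - b$)
$\frac{1}{k{\left(283,-9 \right)} + 28111} = \frac{1}{\left(286 - -9\right) + 28111} = \frac{1}{\left(286 + 9\right) + 28111} = \frac{1}{295 + 28111} = \frac{1}{28406}$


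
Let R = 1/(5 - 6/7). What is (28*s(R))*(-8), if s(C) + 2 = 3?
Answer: -224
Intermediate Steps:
R = 7/29 (R = 1/(5 - 6*⅐) = 1/(5 - 6/7) = 1/(29/7) = 7/29 ≈ 0.24138)
s(C) = 1 (s(C) = -2 + 3 = 1)
(28*s(R))*(-8) = (28*1)*(-8) = 28*(-8) = -224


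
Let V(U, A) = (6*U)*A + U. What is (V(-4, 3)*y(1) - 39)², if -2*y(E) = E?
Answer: 1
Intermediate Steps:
y(E) = -E/2
V(U, A) = U + 6*A*U (V(U, A) = 6*A*U + U = U + 6*A*U)
(V(-4, 3)*y(1) - 39)² = ((-4*(1 + 6*3))*(-½*1) - 39)² = (-4*(1 + 18)*(-½) - 39)² = (-4*19*(-½) - 39)² = (-76*(-½) - 39)² = (38 - 39)² = (-1)² = 1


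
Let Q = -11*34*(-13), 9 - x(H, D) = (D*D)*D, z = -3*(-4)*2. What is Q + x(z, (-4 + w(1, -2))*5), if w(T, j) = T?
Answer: 8246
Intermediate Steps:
z = 24 (z = 12*2 = 24)
x(H, D) = 9 - D**3 (x(H, D) = 9 - D*D*D = 9 - D**2*D = 9 - D**3)
Q = 4862 (Q = -374*(-13) = 4862)
Q + x(z, (-4 + w(1, -2))*5) = 4862 + (9 - ((-4 + 1)*5)**3) = 4862 + (9 - (-3*5)**3) = 4862 + (9 - 1*(-15)**3) = 4862 + (9 - 1*(-3375)) = 4862 + (9 + 3375) = 4862 + 3384 = 8246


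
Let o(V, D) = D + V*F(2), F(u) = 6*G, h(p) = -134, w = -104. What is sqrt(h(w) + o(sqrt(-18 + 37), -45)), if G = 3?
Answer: sqrt(-179 + 18*sqrt(19)) ≈ 10.027*I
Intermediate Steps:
F(u) = 18 (F(u) = 6*3 = 18)
o(V, D) = D + 18*V (o(V, D) = D + V*18 = D + 18*V)
sqrt(h(w) + o(sqrt(-18 + 37), -45)) = sqrt(-134 + (-45 + 18*sqrt(-18 + 37))) = sqrt(-134 + (-45 + 18*sqrt(19))) = sqrt(-179 + 18*sqrt(19))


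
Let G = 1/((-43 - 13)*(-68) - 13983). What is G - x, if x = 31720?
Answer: -322751001/10175 ≈ -31720.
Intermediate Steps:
G = -1/10175 (G = 1/(-56*(-68) - 13983) = 1/(3808 - 13983) = 1/(-10175) = -1/10175 ≈ -9.8280e-5)
G - x = -1/10175 - 1*31720 = -1/10175 - 31720 = -322751001/10175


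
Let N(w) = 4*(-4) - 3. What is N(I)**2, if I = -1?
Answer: 361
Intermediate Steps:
N(w) = -19 (N(w) = -16 - 3 = -19)
N(I)**2 = (-19)**2 = 361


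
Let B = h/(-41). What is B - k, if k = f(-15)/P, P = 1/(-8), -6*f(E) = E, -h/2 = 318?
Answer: 1456/41 ≈ 35.512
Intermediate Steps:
h = -636 (h = -2*318 = -636)
f(E) = -E/6
P = -⅛ ≈ -0.12500
k = -20 (k = (-⅙*(-15))/(-⅛) = (5/2)*(-8) = -20)
B = 636/41 (B = -636/(-41) = -636*(-1/41) = 636/41 ≈ 15.512)
B - k = 636/41 - 1*(-20) = 636/41 + 20 = 1456/41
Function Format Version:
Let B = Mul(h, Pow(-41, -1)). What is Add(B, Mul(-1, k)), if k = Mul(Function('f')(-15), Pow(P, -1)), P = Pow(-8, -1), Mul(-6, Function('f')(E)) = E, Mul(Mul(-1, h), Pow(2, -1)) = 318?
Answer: Rational(1456, 41) ≈ 35.512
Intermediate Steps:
h = -636 (h = Mul(-2, 318) = -636)
Function('f')(E) = Mul(Rational(-1, 6), E)
P = Rational(-1, 8) ≈ -0.12500
k = -20 (k = Mul(Mul(Rational(-1, 6), -15), Pow(Rational(-1, 8), -1)) = Mul(Rational(5, 2), -8) = -20)
B = Rational(636, 41) (B = Mul(-636, Pow(-41, -1)) = Mul(-636, Rational(-1, 41)) = Rational(636, 41) ≈ 15.512)
Add(B, Mul(-1, k)) = Add(Rational(636, 41), Mul(-1, -20)) = Add(Rational(636, 41), 20) = Rational(1456, 41)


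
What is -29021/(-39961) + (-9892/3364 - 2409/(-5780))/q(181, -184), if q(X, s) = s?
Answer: 26447212495851/35741930407520 ≈ 0.73995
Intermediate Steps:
-29021/(-39961) + (-9892/3364 - 2409/(-5780))/q(181, -184) = -29021/(-39961) + (-9892/3364 - 2409/(-5780))/(-184) = -29021*(-1/39961) + (-9892*1/3364 - 2409*(-1/5780))*(-1/184) = 29021/39961 + (-2473/841 + 2409/5780)*(-1/184) = 29021/39961 - 12267971/4860980*(-1/184) = 29021/39961 + 12267971/894420320 = 26447212495851/35741930407520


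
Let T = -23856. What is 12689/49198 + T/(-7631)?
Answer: 1270497247/375429938 ≈ 3.3841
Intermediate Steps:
12689/49198 + T/(-7631) = 12689/49198 - 23856/(-7631) = 12689*(1/49198) - 23856*(-1/7631) = 12689/49198 + 23856/7631 = 1270497247/375429938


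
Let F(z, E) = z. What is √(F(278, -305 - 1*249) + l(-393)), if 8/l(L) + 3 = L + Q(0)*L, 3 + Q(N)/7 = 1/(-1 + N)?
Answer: √488802054/1326 ≈ 16.673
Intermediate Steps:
Q(N) = -21 + 7/(-1 + N)
l(L) = 8/(-3 - 27*L) (l(L) = 8/(-3 + (L + (7*(4 - 3*0)/(-1 + 0))*L)) = 8/(-3 + (L + (7*(4 + 0)/(-1))*L)) = 8/(-3 + (L + (7*(-1)*4)*L)) = 8/(-3 + (L - 28*L)) = 8/(-3 - 27*L))
√(F(278, -305 - 1*249) + l(-393)) = √(278 + 8/(3*(-1 - 9*(-393)))) = √(278 + 8/(3*(-1 + 3537))) = √(278 + (8/3)/3536) = √(278 + (8/3)*(1/3536)) = √(278 + 1/1326) = √(368629/1326) = √488802054/1326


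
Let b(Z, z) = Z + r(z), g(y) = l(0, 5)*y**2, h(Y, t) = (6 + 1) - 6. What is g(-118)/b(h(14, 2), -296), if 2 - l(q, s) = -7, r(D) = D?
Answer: -2124/5 ≈ -424.80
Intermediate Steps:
l(q, s) = 9 (l(q, s) = 2 - 1*(-7) = 2 + 7 = 9)
h(Y, t) = 1 (h(Y, t) = 7 - 6 = 1)
g(y) = 9*y**2
b(Z, z) = Z + z
g(-118)/b(h(14, 2), -296) = (9*(-118)**2)/(1 - 296) = (9*13924)/(-295) = 125316*(-1/295) = -2124/5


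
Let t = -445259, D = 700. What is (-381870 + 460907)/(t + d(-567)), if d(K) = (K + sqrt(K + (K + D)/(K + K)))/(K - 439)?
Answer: -5769704623163886468/32503886267118959251 + 715600998*I*sqrt(183746)/32503886267118959251 ≈ -0.17751 + 9.4372e-9*I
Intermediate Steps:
d(K) = (K + sqrt(K + (700 + K)/(2*K)))/(-439 + K) (d(K) = (K + sqrt(K + (K + 700)/(K + K)))/(K - 439) = (K + sqrt(K + (700 + K)/((2*K))))/(-439 + K) = (K + sqrt(K + (700 + K)*(1/(2*K))))/(-439 + K) = (K + sqrt(K + (700 + K)/(2*K)))/(-439 + K))
(-381870 + 460907)/(t + d(-567)) = (-381870 + 460907)/(-445259 + (-567 + sqrt(2 + 4*(-567) + 1400/(-567))/2)/(-439 - 567)) = 79037/(-445259 + (-567 + sqrt(2 - 2268 + 1400*(-1/567))/2)/(-1006)) = 79037/(-445259 - (-567 + sqrt(2 - 2268 - 200/81)/2)/1006) = 79037/(-445259 - (-567 + sqrt(-183746/81)/2)/1006) = 79037/(-445259 - (-567 + (I*sqrt(183746)/9)/2)/1006) = 79037/(-445259 - (-567 + I*sqrt(183746)/18)/1006) = 79037/(-445259 + (567/1006 - I*sqrt(183746)/18108)) = 79037/(-447929987/1006 - I*sqrt(183746)/18108)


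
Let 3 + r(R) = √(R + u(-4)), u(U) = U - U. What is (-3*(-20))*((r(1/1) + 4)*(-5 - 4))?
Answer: -1080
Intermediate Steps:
u(U) = 0
r(R) = -3 + √R (r(R) = -3 + √(R + 0) = -3 + √R)
(-3*(-20))*((r(1/1) + 4)*(-5 - 4)) = (-3*(-20))*(((-3 + √(1/1)) + 4)*(-5 - 4)) = 60*(((-3 + √1) + 4)*(-9)) = 60*(((-3 + 1) + 4)*(-9)) = 60*((-2 + 4)*(-9)) = 60*(2*(-9)) = 60*(-18) = -1080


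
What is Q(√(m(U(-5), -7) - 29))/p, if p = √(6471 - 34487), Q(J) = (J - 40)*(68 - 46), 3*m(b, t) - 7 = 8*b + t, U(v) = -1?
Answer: 11*√499035/10506 + 220*I*√1751/1751 ≈ 0.73964 + 5.2575*I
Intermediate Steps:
m(b, t) = 7/3 + t/3 + 8*b/3 (m(b, t) = 7/3 + (8*b + t)/3 = 7/3 + (t + 8*b)/3 = 7/3 + (t/3 + 8*b/3) = 7/3 + t/3 + 8*b/3)
Q(J) = -880 + 22*J (Q(J) = (-40 + J)*22 = -880 + 22*J)
p = 4*I*√1751 (p = √(-28016) = 4*I*√1751 ≈ 167.38*I)
Q(√(m(U(-5), -7) - 29))/p = (-880 + 22*√((7/3 + (⅓)*(-7) + (8/3)*(-1)) - 29))/((4*I*√1751)) = (-880 + 22*√((7/3 - 7/3 - 8/3) - 29))*(-I*√1751/7004) = (-880 + 22*√(-8/3 - 29))*(-I*√1751/7004) = (-880 + 22*√(-95/3))*(-I*√1751/7004) = (-880 + 22*(I*√285/3))*(-I*√1751/7004) = (-880 + 22*I*√285/3)*(-I*√1751/7004) = -I*√1751*(-880 + 22*I*√285/3)/7004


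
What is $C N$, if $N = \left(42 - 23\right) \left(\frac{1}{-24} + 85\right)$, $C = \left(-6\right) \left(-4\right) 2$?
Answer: $77482$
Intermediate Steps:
$C = 48$ ($C = 24 \cdot 2 = 48$)
$N = \frac{38741}{24}$ ($N = 19 \left(- \frac{1}{24} + 85\right) = 19 \cdot \frac{2039}{24} = \frac{38741}{24} \approx 1614.2$)
$C N = 48 \cdot \frac{38741}{24} = 77482$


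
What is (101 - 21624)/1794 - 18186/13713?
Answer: -15608123/1171482 ≈ -13.323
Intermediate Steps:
(101 - 21624)/1794 - 18186/13713 = -21523*1/1794 - 18186*1/13713 = -21523/1794 - 866/653 = -15608123/1171482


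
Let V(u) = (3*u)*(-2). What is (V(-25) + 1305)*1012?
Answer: 1472460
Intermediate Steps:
V(u) = -6*u
(V(-25) + 1305)*1012 = (-6*(-25) + 1305)*1012 = (150 + 1305)*1012 = 1455*1012 = 1472460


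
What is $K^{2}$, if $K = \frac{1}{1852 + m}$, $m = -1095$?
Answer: $\frac{1}{573049} \approx 1.7451 \cdot 10^{-6}$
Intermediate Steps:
$K = \frac{1}{757}$ ($K = \frac{1}{1852 - 1095} = \frac{1}{757} \approx 0.001321$)
$K^{2} = \left(\frac{1}{757}\right)^{2} = \frac{1}{573049}$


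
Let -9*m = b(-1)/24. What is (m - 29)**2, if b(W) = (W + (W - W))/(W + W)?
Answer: 156975841/186624 ≈ 841.13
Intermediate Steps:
b(W) = 1/2 (b(W) = (W + 0)/((2*W)) = W*(1/(2*W)) = 1/2)
m = -1/432 (m = -1/(18*24) = -1/9*1/48 = -1/432 ≈ -0.0023148)
(m - 29)**2 = (-1/432 - 29)**2 = (-12529/432)**2 = 156975841/186624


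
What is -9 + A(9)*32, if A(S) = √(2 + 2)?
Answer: 55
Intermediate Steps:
A(S) = 2 (A(S) = √4 = 2)
-9 + A(9)*32 = -9 + 2*32 = -9 + 64 = 55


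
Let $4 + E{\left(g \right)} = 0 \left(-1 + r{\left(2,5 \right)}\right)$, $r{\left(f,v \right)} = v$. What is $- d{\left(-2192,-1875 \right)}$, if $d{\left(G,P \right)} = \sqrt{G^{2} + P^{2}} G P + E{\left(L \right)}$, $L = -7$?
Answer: $4 - 4110000 \sqrt{8320489} \approx -1.1855 \cdot 10^{10}$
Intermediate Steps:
$E{\left(g \right)} = -4$ ($E{\left(g \right)} = -4 + 0 \left(-1 + 5\right) = -4 + 0 \cdot 4 = -4 + 0 = -4$)
$d{\left(G,P \right)} = -4 + G P \sqrt{G^{2} + P^{2}}$ ($d{\left(G,P \right)} = \sqrt{G^{2} + P^{2}} G P - 4 = G \sqrt{G^{2} + P^{2}} P - 4 = G P \sqrt{G^{2} + P^{2}} - 4 = -4 + G P \sqrt{G^{2} + P^{2}}$)
$- d{\left(-2192,-1875 \right)} = - (-4 - - 4110000 \sqrt{\left(-2192\right)^{2} + \left(-1875\right)^{2}}) = - (-4 - - 4110000 \sqrt{4804864 + 3515625}) = - (-4 - - 4110000 \sqrt{8320489}) = - (-4 + 4110000 \sqrt{8320489}) = 4 - 4110000 \sqrt{8320489}$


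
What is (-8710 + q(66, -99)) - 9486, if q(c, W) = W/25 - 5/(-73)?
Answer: -33214802/1825 ≈ -18200.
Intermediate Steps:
q(c, W) = 5/73 + W/25 (q(c, W) = W*(1/25) - 5*(-1/73) = W/25 + 5/73 = 5/73 + W/25)
(-8710 + q(66, -99)) - 9486 = (-8710 + (5/73 + (1/25)*(-99))) - 9486 = (-8710 + (5/73 - 99/25)) - 9486 = (-8710 - 7102/1825) - 9486 = -15902852/1825 - 9486 = -33214802/1825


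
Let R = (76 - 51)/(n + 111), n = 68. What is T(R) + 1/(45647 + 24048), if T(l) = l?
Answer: 1742554/12475405 ≈ 0.13968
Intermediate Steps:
R = 25/179 (R = (76 - 51)/(68 + 111) = 25/179 ≈ 0.13966)
T(R) + 1/(45647 + 24048) = 25/179 + 1/(45647 + 24048) = 25/179 + 1/69695 = 1742554/12475405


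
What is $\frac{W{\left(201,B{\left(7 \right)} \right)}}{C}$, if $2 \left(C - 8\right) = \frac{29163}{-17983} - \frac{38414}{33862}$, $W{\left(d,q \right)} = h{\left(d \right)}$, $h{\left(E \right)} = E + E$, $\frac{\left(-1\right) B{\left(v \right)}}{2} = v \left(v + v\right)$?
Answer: $\frac{122397009546}{2016182267} \approx 60.707$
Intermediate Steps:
$B{\left(v \right)} = - 4 v^{2}$ ($B{\left(v \right)} = - 2 v \left(v + v\right) = - 2 v 2 v = - 2 \cdot 2 v^{2} = - 4 v^{2}$)
$h{\left(E \right)} = 2 E$
$W{\left(d,q \right)} = 2 d$
$C = \frac{2016182267}{304470173}$ ($C = 8 + \frac{\frac{29163}{-17983} - \frac{38414}{33862}}{2} = 8 + \frac{29163 \left(- \frac{1}{17983}\right) - \frac{19207}{16931}}{2} = 8 + \frac{- \frac{29163}{17983} - \frac{19207}{16931}}{2} = 8 + \frac{1}{2} \left(- \frac{839158234}{304470173}\right) = 8 - \frac{419579117}{304470173} = \frac{2016182267}{304470173} \approx 6.6219$)
$\frac{W{\left(201,B{\left(7 \right)} \right)}}{C} = \frac{2 \cdot 201}{\frac{2016182267}{304470173}} = 402 \cdot \frac{304470173}{2016182267} = \frac{122397009546}{2016182267}$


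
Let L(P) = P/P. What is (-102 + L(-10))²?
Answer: 10201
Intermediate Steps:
L(P) = 1
(-102 + L(-10))² = (-102 + 1)² = (-101)² = 10201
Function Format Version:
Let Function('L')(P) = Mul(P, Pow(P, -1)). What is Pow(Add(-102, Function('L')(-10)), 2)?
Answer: 10201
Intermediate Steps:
Function('L')(P) = 1
Pow(Add(-102, Function('L')(-10)), 2) = Pow(Add(-102, 1), 2) = Pow(-101, 2) = 10201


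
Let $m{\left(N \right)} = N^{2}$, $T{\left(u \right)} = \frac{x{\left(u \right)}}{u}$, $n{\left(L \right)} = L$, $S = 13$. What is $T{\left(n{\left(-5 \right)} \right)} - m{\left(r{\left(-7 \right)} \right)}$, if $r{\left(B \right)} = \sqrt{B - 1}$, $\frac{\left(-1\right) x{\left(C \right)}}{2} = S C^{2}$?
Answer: $138$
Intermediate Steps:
$x{\left(C \right)} = - 26 C^{2}$ ($x{\left(C \right)} = - 2 \cdot 13 C^{2} = - 26 C^{2}$)
$r{\left(B \right)} = \sqrt{-1 + B}$
$T{\left(u \right)} = - 26 u$ ($T{\left(u \right)} = \frac{\left(-26\right) u^{2}}{u} = - 26 u$)
$T{\left(n{\left(-5 \right)} \right)} - m{\left(r{\left(-7 \right)} \right)} = \left(-26\right) \left(-5\right) - \left(\sqrt{-1 - 7}\right)^{2} = 130 - \left(\sqrt{-8}\right)^{2} = 130 - \left(2 i \sqrt{2}\right)^{2} = 130 - -8 = 130 + 8 = 138$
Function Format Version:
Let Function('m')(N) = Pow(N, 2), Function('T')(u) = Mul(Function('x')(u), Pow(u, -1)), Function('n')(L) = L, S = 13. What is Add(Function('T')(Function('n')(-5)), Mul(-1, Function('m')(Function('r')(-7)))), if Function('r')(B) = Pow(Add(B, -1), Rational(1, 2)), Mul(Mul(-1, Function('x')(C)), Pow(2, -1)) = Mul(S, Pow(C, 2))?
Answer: 138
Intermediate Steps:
Function('x')(C) = Mul(-26, Pow(C, 2)) (Function('x')(C) = Mul(-2, Mul(13, Pow(C, 2))) = Mul(-26, Pow(C, 2)))
Function('r')(B) = Pow(Add(-1, B), Rational(1, 2))
Function('T')(u) = Mul(-26, u) (Function('T')(u) = Mul(Mul(-26, Pow(u, 2)), Pow(u, -1)) = Mul(-26, u))
Add(Function('T')(Function('n')(-5)), Mul(-1, Function('m')(Function('r')(-7)))) = Add(Mul(-26, -5), Mul(-1, Pow(Pow(Add(-1, -7), Rational(1, 2)), 2))) = Add(130, Mul(-1, Pow(Pow(-8, Rational(1, 2)), 2))) = Add(130, Mul(-1, Pow(Mul(2, I, Pow(2, Rational(1, 2))), 2))) = Add(130, Mul(-1, -8)) = Add(130, 8) = 138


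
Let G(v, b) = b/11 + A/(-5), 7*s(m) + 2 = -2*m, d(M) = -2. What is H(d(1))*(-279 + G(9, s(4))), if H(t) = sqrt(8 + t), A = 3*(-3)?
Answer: -106772*sqrt(6)/385 ≈ -679.32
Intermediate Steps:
A = -9
s(m) = -2/7 - 2*m/7 (s(m) = -2/7 + (-2*m)/7 = -2/7 - 2*m/7)
G(v, b) = 9/5 + b/11 (G(v, b) = b/11 - 9/(-5) = b*(1/11) - 9*(-1/5) = b/11 + 9/5 = 9/5 + b/11)
H(d(1))*(-279 + G(9, s(4))) = sqrt(8 - 2)*(-279 + (9/5 + (-2/7 - 2/7*4)/11)) = sqrt(6)*(-279 + (9/5 + (-2/7 - 8/7)/11)) = sqrt(6)*(-279 + (9/5 + (1/11)*(-10/7))) = sqrt(6)*(-279 + (9/5 - 10/77)) = sqrt(6)*(-279 + 643/385) = sqrt(6)*(-106772/385) = -106772*sqrt(6)/385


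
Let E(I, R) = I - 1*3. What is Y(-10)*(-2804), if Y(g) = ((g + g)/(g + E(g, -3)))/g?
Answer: 5608/23 ≈ 243.83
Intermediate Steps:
E(I, R) = -3 + I (E(I, R) = I - 3 = -3 + I)
Y(g) = 2/(-3 + 2*g) (Y(g) = ((g + g)/(g + (-3 + g)))/g = ((2*g)/(-3 + 2*g))/g = (2*g/(-3 + 2*g))/g = 2/(-3 + 2*g))
Y(-10)*(-2804) = (2/(-3 + 2*(-10)))*(-2804) = (2/(-3 - 20))*(-2804) = (2/(-23))*(-2804) = (2*(-1/23))*(-2804) = -2/23*(-2804) = 5608/23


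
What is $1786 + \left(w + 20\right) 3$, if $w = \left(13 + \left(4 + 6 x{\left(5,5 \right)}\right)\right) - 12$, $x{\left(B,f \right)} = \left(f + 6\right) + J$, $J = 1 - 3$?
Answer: $2023$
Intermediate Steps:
$J = -2$ ($J = 1 - 3 = -2$)
$x{\left(B,f \right)} = 4 + f$ ($x{\left(B,f \right)} = \left(f + 6\right) - 2 = \left(6 + f\right) - 2 = 4 + f$)
$w = 59$ ($w = \left(13 + \left(4 + 6 \left(4 + 5\right)\right)\right) - 12 = \left(13 + \left(4 + 6 \cdot 9\right)\right) - 12 = \left(13 + \left(4 + 54\right)\right) - 12 = \left(13 + 58\right) - 12 = 71 - 12 = 59$)
$1786 + \left(w + 20\right) 3 = 1786 + \left(59 + 20\right) 3 = 1786 + 79 \cdot 3 = 1786 + 237 = 2023$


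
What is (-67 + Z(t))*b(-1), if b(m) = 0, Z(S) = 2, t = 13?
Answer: 0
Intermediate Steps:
(-67 + Z(t))*b(-1) = (-67 + 2)*0 = -65*0 = 0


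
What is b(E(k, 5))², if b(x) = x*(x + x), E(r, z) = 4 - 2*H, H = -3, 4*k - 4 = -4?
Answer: 40000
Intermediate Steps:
k = 0 (k = 1 + (¼)*(-4) = 1 - 1 = 0)
E(r, z) = 10 (E(r, z) = 4 - 2*(-3) = 4 + 6 = 10)
b(x) = 2*x² (b(x) = x*(2*x) = 2*x²)
b(E(k, 5))² = (2*10²)² = (2*100)² = 200² = 40000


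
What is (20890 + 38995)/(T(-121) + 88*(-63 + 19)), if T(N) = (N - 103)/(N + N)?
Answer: -1449217/93680 ≈ -15.470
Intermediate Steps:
T(N) = (-103 + N)/(2*N) (T(N) = (-103 + N)/((2*N)) = (-103 + N)*(1/(2*N)) = (-103 + N)/(2*N))
(20890 + 38995)/(T(-121) + 88*(-63 + 19)) = (20890 + 38995)/((1/2)*(-103 - 121)/(-121) + 88*(-63 + 19)) = 59885/((1/2)*(-1/121)*(-224) + 88*(-44)) = 59885/(112/121 - 3872) = 59885/(-468400/121) = 59885*(-121/468400) = -1449217/93680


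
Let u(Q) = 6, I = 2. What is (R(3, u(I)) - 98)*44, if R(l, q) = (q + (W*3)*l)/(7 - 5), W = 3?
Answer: -3586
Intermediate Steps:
R(l, q) = q/2 + 9*l/2 (R(l, q) = (q + (3*3)*l)/(7 - 5) = (q + 9*l)/2 = (q + 9*l)*(½) = q/2 + 9*l/2)
(R(3, u(I)) - 98)*44 = (((½)*6 + (9/2)*3) - 98)*44 = ((3 + 27/2) - 98)*44 = (33/2 - 98)*44 = -163/2*44 = -3586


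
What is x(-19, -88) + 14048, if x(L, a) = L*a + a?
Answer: 15632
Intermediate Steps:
x(L, a) = a + L*a
x(-19, -88) + 14048 = -88*(1 - 19) + 14048 = -88*(-18) + 14048 = 1584 + 14048 = 15632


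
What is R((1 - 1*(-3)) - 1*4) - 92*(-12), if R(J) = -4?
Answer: 1100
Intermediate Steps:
R((1 - 1*(-3)) - 1*4) - 92*(-12) = -4 - 92*(-12) = -4 + 1104 = 1100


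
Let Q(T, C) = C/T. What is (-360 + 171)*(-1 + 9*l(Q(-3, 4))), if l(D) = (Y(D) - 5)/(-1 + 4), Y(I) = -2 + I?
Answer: 4914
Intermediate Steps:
l(D) = -7/3 + D/3 (l(D) = ((-2 + D) - 5)/(-1 + 4) = (-7 + D)/3 = (-7 + D)*(1/3) = -7/3 + D/3)
(-360 + 171)*(-1 + 9*l(Q(-3, 4))) = (-360 + 171)*(-1 + 9*(-7/3 + (4/(-3))/3)) = -189*(-1 + 9*(-7/3 + (4*(-1/3))/3)) = -189*(-1 + 9*(-7/3 + (1/3)*(-4/3))) = -189*(-1 + 9*(-7/3 - 4/9)) = -189*(-1 + 9*(-25/9)) = -189*(-1 - 25) = -189*(-26) = 4914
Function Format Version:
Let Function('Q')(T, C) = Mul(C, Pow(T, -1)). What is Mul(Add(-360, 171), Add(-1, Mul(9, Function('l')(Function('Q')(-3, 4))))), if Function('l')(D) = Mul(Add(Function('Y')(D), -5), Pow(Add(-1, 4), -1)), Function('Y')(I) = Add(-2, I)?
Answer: 4914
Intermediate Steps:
Function('l')(D) = Add(Rational(-7, 3), Mul(Rational(1, 3), D)) (Function('l')(D) = Mul(Add(Add(-2, D), -5), Pow(Add(-1, 4), -1)) = Mul(Add(-7, D), Pow(3, -1)) = Mul(Add(-7, D), Rational(1, 3)) = Add(Rational(-7, 3), Mul(Rational(1, 3), D)))
Mul(Add(-360, 171), Add(-1, Mul(9, Function('l')(Function('Q')(-3, 4))))) = Mul(Add(-360, 171), Add(-1, Mul(9, Add(Rational(-7, 3), Mul(Rational(1, 3), Mul(4, Pow(-3, -1))))))) = Mul(-189, Add(-1, Mul(9, Add(Rational(-7, 3), Mul(Rational(1, 3), Mul(4, Rational(-1, 3))))))) = Mul(-189, Add(-1, Mul(9, Add(Rational(-7, 3), Mul(Rational(1, 3), Rational(-4, 3)))))) = Mul(-189, Add(-1, Mul(9, Add(Rational(-7, 3), Rational(-4, 9))))) = Mul(-189, Add(-1, Mul(9, Rational(-25, 9)))) = Mul(-189, Add(-1, -25)) = Mul(-189, -26) = 4914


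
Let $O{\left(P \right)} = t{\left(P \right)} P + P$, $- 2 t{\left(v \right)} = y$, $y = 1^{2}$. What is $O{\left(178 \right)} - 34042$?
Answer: $-33953$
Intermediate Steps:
$y = 1$
$t{\left(v \right)} = - \frac{1}{2}$ ($t{\left(v \right)} = \left(- \frac{1}{2}\right) 1 = - \frac{1}{2}$)
$O{\left(P \right)} = \frac{P}{2}$ ($O{\left(P \right)} = - \frac{P}{2} + P = \frac{P}{2}$)
$O{\left(178 \right)} - 34042 = \frac{1}{2} \cdot 178 - 34042 = 89 - 34042 = -33953$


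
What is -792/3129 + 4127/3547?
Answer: 3368053/3699521 ≈ 0.91040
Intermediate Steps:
-792/3129 + 4127/3547 = -792*1/3129 + 4127*(1/3547) = -264/1043 + 4127/3547 = 3368053/3699521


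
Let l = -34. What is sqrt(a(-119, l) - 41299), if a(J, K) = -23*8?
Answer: I*sqrt(41483) ≈ 203.67*I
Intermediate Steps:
a(J, K) = -184
sqrt(a(-119, l) - 41299) = sqrt(-184 - 41299) = sqrt(-41483) = I*sqrt(41483)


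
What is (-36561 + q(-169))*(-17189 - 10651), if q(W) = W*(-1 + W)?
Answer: 218015040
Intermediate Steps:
(-36561 + q(-169))*(-17189 - 10651) = (-36561 - 169*(-1 - 169))*(-17189 - 10651) = (-36561 - 169*(-170))*(-27840) = (-36561 + 28730)*(-27840) = -7831*(-27840) = 218015040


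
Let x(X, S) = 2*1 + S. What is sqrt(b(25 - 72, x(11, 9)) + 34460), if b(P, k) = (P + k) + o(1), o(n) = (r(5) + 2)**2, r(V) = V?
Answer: sqrt(34473) ≈ 185.67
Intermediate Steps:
o(n) = 49 (o(n) = (5 + 2)**2 = 7**2 = 49)
x(X, S) = 2 + S
b(P, k) = 49 + P + k (b(P, k) = (P + k) + 49 = 49 + P + k)
sqrt(b(25 - 72, x(11, 9)) + 34460) = sqrt((49 + (25 - 72) + (2 + 9)) + 34460) = sqrt((49 - 47 + 11) + 34460) = sqrt(13 + 34460) = sqrt(34473)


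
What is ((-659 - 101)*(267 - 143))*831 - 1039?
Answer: -78314479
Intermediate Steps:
((-659 - 101)*(267 - 143))*831 - 1039 = -760*124*831 - 1039 = -94240*831 - 1039 = -78313440 - 1039 = -78314479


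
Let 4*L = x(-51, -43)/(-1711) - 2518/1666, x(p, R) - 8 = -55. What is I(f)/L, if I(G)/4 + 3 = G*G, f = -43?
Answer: -21048283984/1057499 ≈ -19904.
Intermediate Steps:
x(p, R) = -47 (x(p, R) = 8 - 55 = -47)
I(G) = -12 + 4*G² (I(G) = -12 + 4*(G*G) = -12 + 4*G²)
L = -1057499/2850526 (L = (-47/(-1711) - 2518/1666)/4 = (-47*(-1/1711) - 2518*1/1666)/4 = (47/1711 - 1259/833)/4 = (¼)*(-2114998/1425263) = -1057499/2850526 ≈ -0.37098)
I(f)/L = (-12 + 4*(-43)²)/(-1057499/2850526) = (-12 + 4*1849)*(-2850526/1057499) = (-12 + 7396)*(-2850526/1057499) = 7384*(-2850526/1057499) = -21048283984/1057499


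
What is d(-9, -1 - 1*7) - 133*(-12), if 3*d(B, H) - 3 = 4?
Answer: 4795/3 ≈ 1598.3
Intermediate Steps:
d(B, H) = 7/3 (d(B, H) = 1 + (⅓)*4 = 1 + 4/3 = 7/3)
d(-9, -1 - 1*7) - 133*(-12) = 7/3 - 133*(-12) = 7/3 + 1596 = 4795/3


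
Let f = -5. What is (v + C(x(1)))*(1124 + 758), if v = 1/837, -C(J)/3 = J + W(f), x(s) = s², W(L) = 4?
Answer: -23626628/837 ≈ -28228.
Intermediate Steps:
C(J) = -12 - 3*J (C(J) = -3*(J + 4) = -3*(4 + J) = -12 - 3*J)
v = 1/837 ≈ 0.0011947
(v + C(x(1)))*(1124 + 758) = (1/837 + (-12 - 3*1²))*(1124 + 758) = (1/837 + (-12 - 3*1))*1882 = (1/837 + (-12 - 3))*1882 = (1/837 - 15)*1882 = -12554/837*1882 = -23626628/837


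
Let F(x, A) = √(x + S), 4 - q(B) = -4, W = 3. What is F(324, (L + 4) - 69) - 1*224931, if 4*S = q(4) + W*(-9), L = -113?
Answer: -224931 + √1277/2 ≈ -2.2491e+5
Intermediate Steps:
q(B) = 8 (q(B) = 4 - 1*(-4) = 4 + 4 = 8)
S = -19/4 (S = (8 + 3*(-9))/4 = (8 - 27)/4 = (¼)*(-19) = -19/4 ≈ -4.7500)
F(x, A) = √(-19/4 + x) (F(x, A) = √(x - 19/4) = √(-19/4 + x))
F(324, (L + 4) - 69) - 1*224931 = √(-19 + 4*324)/2 - 1*224931 = √(-19 + 1296)/2 - 224931 = √1277/2 - 224931 = -224931 + √1277/2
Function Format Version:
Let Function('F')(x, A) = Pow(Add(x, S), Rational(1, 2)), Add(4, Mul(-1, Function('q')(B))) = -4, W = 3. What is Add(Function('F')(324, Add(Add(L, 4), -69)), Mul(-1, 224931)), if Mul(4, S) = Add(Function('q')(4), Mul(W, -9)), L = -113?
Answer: Add(-224931, Mul(Rational(1, 2), Pow(1277, Rational(1, 2)))) ≈ -2.2491e+5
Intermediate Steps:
Function('q')(B) = 8 (Function('q')(B) = Add(4, Mul(-1, -4)) = Add(4, 4) = 8)
S = Rational(-19, 4) (S = Mul(Rational(1, 4), Add(8, Mul(3, -9))) = Mul(Rational(1, 4), Add(8, -27)) = Mul(Rational(1, 4), -19) = Rational(-19, 4) ≈ -4.7500)
Function('F')(x, A) = Pow(Add(Rational(-19, 4), x), Rational(1, 2)) (Function('F')(x, A) = Pow(Add(x, Rational(-19, 4)), Rational(1, 2)) = Pow(Add(Rational(-19, 4), x), Rational(1, 2)))
Add(Function('F')(324, Add(Add(L, 4), -69)), Mul(-1, 224931)) = Add(Mul(Rational(1, 2), Pow(Add(-19, Mul(4, 324)), Rational(1, 2))), Mul(-1, 224931)) = Add(Mul(Rational(1, 2), Pow(Add(-19, 1296), Rational(1, 2))), -224931) = Add(Mul(Rational(1, 2), Pow(1277, Rational(1, 2))), -224931) = Add(-224931, Mul(Rational(1, 2), Pow(1277, Rational(1, 2))))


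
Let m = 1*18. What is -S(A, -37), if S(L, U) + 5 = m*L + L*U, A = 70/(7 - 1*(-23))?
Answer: 148/3 ≈ 49.333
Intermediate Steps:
A = 7/3 (A = 70/(7 + 23) = 70/30 = 70*(1/30) = 7/3 ≈ 2.3333)
m = 18
S(L, U) = -5 + 18*L + L*U (S(L, U) = -5 + (18*L + L*U) = -5 + 18*L + L*U)
-S(A, -37) = -(-5 + 18*(7/3) + (7/3)*(-37)) = -(-5 + 42 - 259/3) = -1*(-148/3) = 148/3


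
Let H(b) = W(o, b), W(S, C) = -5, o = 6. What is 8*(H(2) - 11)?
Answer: -128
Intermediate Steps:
H(b) = -5
8*(H(2) - 11) = 8*(-5 - 11) = 8*(-16) = -128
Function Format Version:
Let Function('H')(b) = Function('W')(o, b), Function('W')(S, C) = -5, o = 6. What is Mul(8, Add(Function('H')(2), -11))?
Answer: -128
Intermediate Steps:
Function('H')(b) = -5
Mul(8, Add(Function('H')(2), -11)) = Mul(8, Add(-5, -11)) = Mul(8, -16) = -128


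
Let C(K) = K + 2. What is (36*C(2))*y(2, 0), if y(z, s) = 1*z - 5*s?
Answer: 288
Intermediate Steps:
C(K) = 2 + K
y(z, s) = z - 5*s
(36*C(2))*y(2, 0) = (36*(2 + 2))*(2 - 5*0) = (36*4)*(2 + 0) = 144*2 = 288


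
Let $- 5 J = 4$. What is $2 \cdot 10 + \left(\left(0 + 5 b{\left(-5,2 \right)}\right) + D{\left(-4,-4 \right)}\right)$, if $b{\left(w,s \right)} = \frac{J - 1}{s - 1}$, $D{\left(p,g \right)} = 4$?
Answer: $15$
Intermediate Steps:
$J = - \frac{4}{5}$ ($J = \left(- \frac{1}{5}\right) 4 = - \frac{4}{5} \approx -0.8$)
$b{\left(w,s \right)} = - \frac{9}{5 \left(-1 + s\right)}$ ($b{\left(w,s \right)} = \frac{- \frac{4}{5} - 1}{s - 1} = - \frac{9}{5 \left(-1 + s\right)}$)
$2 \cdot 10 + \left(\left(0 + 5 b{\left(-5,2 \right)}\right) + D{\left(-4,-4 \right)}\right) = 2 \cdot 10 + \left(\left(0 + 5 \left(- \frac{9}{-5 + 5 \cdot 2}\right)\right) + 4\right) = 20 + \left(\left(0 + 5 \left(- \frac{9}{-5 + 10}\right)\right) + 4\right) = 20 + \left(\left(0 + 5 \left(- \frac{9}{5}\right)\right) + 4\right) = 20 + \left(\left(0 - 9\right) + 4\right) = 20 + \left(-9 + 4\right) = 20 - 5 = 15$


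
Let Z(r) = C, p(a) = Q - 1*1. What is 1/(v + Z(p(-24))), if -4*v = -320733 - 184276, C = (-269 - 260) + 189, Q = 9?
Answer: 4/503649 ≈ 7.9420e-6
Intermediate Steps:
C = -340 (C = -529 + 189 = -340)
p(a) = 8 (p(a) = 9 - 1*1 = 9 - 1 = 8)
v = 505009/4 (v = -(-320733 - 184276)/4 = -¼*(-505009) = 505009/4 ≈ 1.2625e+5)
Z(r) = -340
1/(v + Z(p(-24))) = 1/(505009/4 - 340) = 1/(503649/4) = 4/503649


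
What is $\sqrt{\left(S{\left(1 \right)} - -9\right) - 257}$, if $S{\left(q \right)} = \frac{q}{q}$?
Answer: $i \sqrt{247} \approx 15.716 i$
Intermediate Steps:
$S{\left(q \right)} = 1$
$\sqrt{\left(S{\left(1 \right)} - -9\right) - 257} = \sqrt{\left(1 - -9\right) - 257} = \sqrt{\left(1 + 9\right) - 257} = \sqrt{10 - 257} = \sqrt{-247} = i \sqrt{247}$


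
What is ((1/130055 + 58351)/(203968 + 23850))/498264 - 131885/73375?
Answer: -12980117351840981639/7221567146184458600 ≈ -1.7974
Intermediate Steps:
((1/130055 + 58351)/(203968 + 23850))/498264 - 131885/73375 = ((1/130055 + 58351)/227818)*(1/498264) - 131885*1/73375 = ((7588839306/130055)*(1/227818))*(1/498264) - 26377/14675 = (3794419653/14814434995)*(1/498264) - 26377/14675 = 1264806551/2460499879449560 - 26377/14675 = -12980117351840981639/7221567146184458600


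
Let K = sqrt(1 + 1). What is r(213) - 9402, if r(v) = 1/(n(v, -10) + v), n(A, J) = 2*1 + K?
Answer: -434588431/46223 - sqrt(2)/46223 ≈ -9402.0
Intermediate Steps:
K = sqrt(2) ≈ 1.4142
n(A, J) = 2 + sqrt(2) (n(A, J) = 2*1 + sqrt(2) = 2 + sqrt(2))
r(v) = 1/(2 + v + sqrt(2)) (r(v) = 1/((2 + sqrt(2)) + v) = 1/(2 + v + sqrt(2)))
r(213) - 9402 = 1/(2 + 213 + sqrt(2)) - 9402 = 1/(215 + sqrt(2)) - 9402 = -9402 + 1/(215 + sqrt(2))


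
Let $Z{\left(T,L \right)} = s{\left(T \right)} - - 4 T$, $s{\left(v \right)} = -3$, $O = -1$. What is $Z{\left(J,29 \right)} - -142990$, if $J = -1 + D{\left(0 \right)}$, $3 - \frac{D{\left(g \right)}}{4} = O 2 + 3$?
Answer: $143015$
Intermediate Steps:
$D{\left(g \right)} = 8$ ($D{\left(g \right)} = 12 - 4 \left(\left(-1\right) 2 + 3\right) = 12 - 4 \left(-2 + 3\right) = 12 - 4 = 8$)
$J = 7$ ($J = -1 + 8 = 7$)
$Z{\left(T,L \right)} = -3 + 4 T$ ($Z{\left(T,L \right)} = -3 - - 4 T = -3 + 4 T$)
$Z{\left(J,29 \right)} - -142990 = \left(-3 + 4 \cdot 7\right) - -142990 = \left(-3 + 28\right) + 142990 = 25 + 142990 = 143015$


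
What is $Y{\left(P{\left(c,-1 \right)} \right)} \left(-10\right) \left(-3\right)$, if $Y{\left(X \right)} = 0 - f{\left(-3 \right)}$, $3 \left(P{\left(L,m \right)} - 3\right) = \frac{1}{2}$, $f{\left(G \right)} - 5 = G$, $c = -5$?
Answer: $-60$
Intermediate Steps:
$f{\left(G \right)} = 5 + G$
$P{\left(L,m \right)} = \frac{19}{6}$ ($P{\left(L,m \right)} = 3 + \frac{1}{3 \cdot 2} = 3 + \frac{1}{3} \cdot \frac{1}{2} = 3 + \frac{1}{6} = \frac{19}{6}$)
$Y{\left(X \right)} = -2$ ($Y{\left(X \right)} = 0 - \left(5 - 3\right) = 0 - 2 = -2$)
$Y{\left(P{\left(c,-1 \right)} \right)} \left(-10\right) \left(-3\right) = \left(-2\right) \left(-10\right) \left(-3\right) = 20 \left(-3\right) = -60$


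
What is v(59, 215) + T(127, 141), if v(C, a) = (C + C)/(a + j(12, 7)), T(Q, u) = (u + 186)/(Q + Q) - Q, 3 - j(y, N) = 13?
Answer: -6515883/52070 ≈ -125.14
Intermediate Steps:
j(y, N) = -10 (j(y, N) = 3 - 1*13 = 3 - 13 = -10)
T(Q, u) = -Q + (186 + u)/(2*Q) (T(Q, u) = (186 + u)/((2*Q)) - Q = (186 + u)*(1/(2*Q)) - Q = (186 + u)/(2*Q) - Q = -Q + (186 + u)/(2*Q))
v(C, a) = 2*C/(-10 + a) (v(C, a) = (C + C)/(a - 10) = (2*C)/(-10 + a) = 2*C/(-10 + a))
v(59, 215) + T(127, 141) = 2*59/(-10 + 215) + (93 + (½)*141 - 1*127²)/127 = 2*59/205 + (93 + 141/2 - 1*16129)/127 = 2*59*(1/205) + (93 + 141/2 - 16129)/127 = 118/205 + (1/127)*(-31931/2) = 118/205 - 31931/254 = -6515883/52070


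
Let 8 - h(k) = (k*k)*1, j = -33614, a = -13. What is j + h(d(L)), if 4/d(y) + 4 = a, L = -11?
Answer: -9712150/289 ≈ -33606.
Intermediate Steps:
d(y) = -4/17 (d(y) = 4/(-4 - 13) = 4/(-17) = 4*(-1/17) = -4/17)
h(k) = 8 - k² (h(k) = 8 - k*k = 8 - k²)
j + h(d(L)) = -33614 + (8 - (-4/17)²) = -33614 + (8 - 1*16/289) = -33614 + (8 - 16/289) = -33614 + 2296/289 = -9712150/289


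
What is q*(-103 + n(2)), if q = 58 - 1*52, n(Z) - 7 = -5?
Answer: -606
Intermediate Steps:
n(Z) = 2 (n(Z) = 7 - 5 = 2)
q = 6 (q = 58 - 52 = 6)
q*(-103 + n(2)) = 6*(-103 + 2) = 6*(-101) = -606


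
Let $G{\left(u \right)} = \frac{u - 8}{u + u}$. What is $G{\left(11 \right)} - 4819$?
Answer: $- \frac{106015}{22} \approx -4818.9$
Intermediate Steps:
$G{\left(u \right)} = \frac{-8 + u}{2 u}$
$G{\left(11 \right)} - 4819 = \frac{-8 + 11}{2 \cdot 11} - 4819 = \frac{1}{2} \cdot \frac{1}{11} \cdot 3 - 4819 = \frac{3}{22} - 4819 = - \frac{106015}{22}$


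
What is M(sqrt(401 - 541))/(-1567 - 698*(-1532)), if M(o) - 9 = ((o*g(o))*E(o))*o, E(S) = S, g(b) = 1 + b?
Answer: 19609/1067769 - 280*I*sqrt(35)/1067769 ≈ 0.018364 - 0.0015514*I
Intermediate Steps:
M(o) = 9 + o**3*(1 + o) (M(o) = 9 + ((o*(1 + o))*o)*o = 9 + (o**2*(1 + o))*o = 9 + o**3*(1 + o))
M(sqrt(401 - 541))/(-1567 - 698*(-1532)) = (9 + (sqrt(401 - 541))**3*(1 + sqrt(401 - 541)))/(-1567 - 698*(-1532)) = (9 + (sqrt(-140))**3*(1 + sqrt(-140)))/(-1567 + 1069336) = (9 + (2*I*sqrt(35))**3*(1 + 2*I*sqrt(35)))/1067769 = (9 + (-280*I*sqrt(35))*(1 + 2*I*sqrt(35)))*(1/1067769) = (9 - 280*I*sqrt(35)*(1 + 2*I*sqrt(35)))*(1/1067769) = 1/118641 - 280*I*sqrt(35)*(1 + 2*I*sqrt(35))/1067769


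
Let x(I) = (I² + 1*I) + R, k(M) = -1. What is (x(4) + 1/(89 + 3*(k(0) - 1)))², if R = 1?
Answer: 3041536/6889 ≈ 441.51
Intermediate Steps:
x(I) = 1 + I + I² (x(I) = (I² + 1*I) + 1 = (I² + I) + 1 = (I + I²) + 1 = 1 + I + I²)
(x(4) + 1/(89 + 3*(k(0) - 1)))² = ((1 + 4 + 4²) + 1/(89 + 3*(-1 - 1)))² = ((1 + 4 + 16) + 1/(89 + 3*(-2)))² = (21 + 1/(89 - 6))² = (21 + 1/83)² = (1744/83)² = 3041536/6889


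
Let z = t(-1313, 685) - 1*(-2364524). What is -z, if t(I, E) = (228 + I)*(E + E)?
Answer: -878074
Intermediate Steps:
t(I, E) = 2*E*(228 + I) (t(I, E) = (228 + I)*(2*E) = 2*E*(228 + I))
z = 878074 (z = 2*685*(228 - 1313) - 1*(-2364524) = 2*685*(-1085) + 2364524 = -1486450 + 2364524 = 878074)
-z = -1*878074 = -878074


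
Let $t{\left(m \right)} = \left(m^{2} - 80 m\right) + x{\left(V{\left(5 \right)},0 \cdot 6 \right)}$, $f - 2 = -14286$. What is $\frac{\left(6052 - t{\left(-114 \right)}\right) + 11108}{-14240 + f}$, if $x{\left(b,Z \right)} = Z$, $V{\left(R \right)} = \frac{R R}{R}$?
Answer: $\frac{413}{2377} \approx 0.17375$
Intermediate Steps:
$V{\left(R \right)} = R$ ($V{\left(R \right)} = \frac{R^{2}}{R} = R$)
$f = -14284$ ($f = 2 - 14286 = -14284$)
$t{\left(m \right)} = m^{2} - 80 m$ ($t{\left(m \right)} = \left(m^{2} - 80 m\right) + 0 \cdot 6 = \left(m^{2} - 80 m\right) + 0 = m^{2} - 80 m$)
$\frac{\left(6052 - t{\left(-114 \right)}\right) + 11108}{-14240 + f} = \frac{\left(6052 - - 114 \left(-80 - 114\right)\right) + 11108}{-14240 - 14284} = \frac{\left(6052 - \left(-114\right) \left(-194\right)\right) + 11108}{-28524} = \left(\left(6052 - 22116\right) + 11108\right) \left(- \frac{1}{28524}\right) = \left(-16064 + 11108\right) \left(- \frac{1}{28524}\right) = \left(-4956\right) \left(- \frac{1}{28524}\right) = \frac{413}{2377}$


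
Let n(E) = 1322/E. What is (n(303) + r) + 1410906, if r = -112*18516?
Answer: -200853136/303 ≈ -6.6288e+5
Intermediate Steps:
r = -2073792
(n(303) + r) + 1410906 = (1322/303 - 2073792) + 1410906 = -628357654/303 + 1410906 = -200853136/303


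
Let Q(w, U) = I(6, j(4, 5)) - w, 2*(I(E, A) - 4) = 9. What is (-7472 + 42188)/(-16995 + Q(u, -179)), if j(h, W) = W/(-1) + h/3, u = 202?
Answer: -23144/11459 ≈ -2.0197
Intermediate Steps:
j(h, W) = -W + h/3 (j(h, W) = W*(-1) + h*(1/3) = -W + h/3)
I(E, A) = 17/2 (I(E, A) = 4 + (1/2)*9 = 4 + 9/2 = 17/2)
Q(w, U) = 17/2 - w
(-7472 + 42188)/(-16995 + Q(u, -179)) = (-7472 + 42188)/(-16995 + (17/2 - 1*202)) = 34716/(-16995 + (17/2 - 202)) = 34716/(-16995 - 387/2) = 34716/(-34377/2) = 34716*(-2/34377) = -23144/11459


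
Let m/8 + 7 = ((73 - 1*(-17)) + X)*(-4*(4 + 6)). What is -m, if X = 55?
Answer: 46456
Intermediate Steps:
m = -46456 (m = -56 + 8*(((73 - 1*(-17)) + 55)*(-4*(4 + 6))) = -56 + 8*(((73 + 17) + 55)*(-4*10)) = -56 + 8*((90 + 55)*(-40)) = -56 + 8*(145*(-40)) = -56 + 8*(-5800) = -56 - 46400 = -46456)
-m = -1*(-46456) = 46456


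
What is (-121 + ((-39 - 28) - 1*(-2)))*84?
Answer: -15624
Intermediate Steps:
(-121 + ((-39 - 28) - 1*(-2)))*84 = (-121 + (-67 + 2))*84 = (-121 - 65)*84 = -186*84 = -15624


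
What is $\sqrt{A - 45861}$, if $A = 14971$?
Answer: $i \sqrt{30890} \approx 175.76 i$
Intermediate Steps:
$\sqrt{A - 45861} = \sqrt{14971 - 45861} = \sqrt{-30890} = i \sqrt{30890}$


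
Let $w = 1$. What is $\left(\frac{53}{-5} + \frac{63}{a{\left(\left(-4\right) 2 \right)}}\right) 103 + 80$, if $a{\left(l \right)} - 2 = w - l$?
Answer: $- \frac{23204}{55} \approx -421.89$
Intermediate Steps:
$a{\left(l \right)} = 3 - l$ ($a{\left(l \right)} = 2 - \left(-1 + l\right) = 3 - l$)
$\left(\frac{53}{-5} + \frac{63}{a{\left(\left(-4\right) 2 \right)}}\right) 103 + 80 = \left(\frac{53}{-5} + \frac{63}{3 - \left(-4\right) 2}\right) 103 + 80 = \left(53 \left(- \frac{1}{5}\right) + \frac{63}{3 - -8}\right) 103 + 80 = \left(- \frac{53}{5} + \frac{63}{3 + 8}\right) 103 + 80 = \left(- \frac{53}{5} + \frac{63}{11}\right) 103 + 80 = \left(- \frac{268}{55}\right) 103 + 80 = - \frac{27604}{55} + 80 = - \frac{23204}{55}$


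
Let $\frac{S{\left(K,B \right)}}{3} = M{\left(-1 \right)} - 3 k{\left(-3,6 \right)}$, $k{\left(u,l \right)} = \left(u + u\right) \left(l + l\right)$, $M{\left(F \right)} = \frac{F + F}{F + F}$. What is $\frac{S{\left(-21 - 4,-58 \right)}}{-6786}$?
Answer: $- \frac{217}{2262} \approx -0.095933$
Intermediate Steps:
$M{\left(F \right)} = 1$ ($M{\left(F \right)} = \frac{2 F}{2 F} = 2 F \frac{1}{2 F} = 1$)
$k{\left(u,l \right)} = 4 l u$ ($k{\left(u,l \right)} = 2 u 2 l = 4 l u$)
$S{\left(K,B \right)} = 651$ ($S{\left(K,B \right)} = 3 \left(1 - 3 \cdot 4 \cdot 6 \left(-3\right)\right) = 3 \left(1 - -216\right) = 3 \left(1 + 216\right) = 3 \cdot 217 = 651$)
$\frac{S{\left(-21 - 4,-58 \right)}}{-6786} = \frac{651}{-6786} = 651 \left(- \frac{1}{6786}\right) = - \frac{217}{2262}$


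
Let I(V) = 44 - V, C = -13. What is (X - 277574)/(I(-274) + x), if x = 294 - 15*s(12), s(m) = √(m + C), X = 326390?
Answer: 3319488/41641 + 81360*I/41641 ≈ 79.717 + 1.9538*I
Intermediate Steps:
s(m) = √(-13 + m) (s(m) = √(m - 13) = √(-13 + m))
x = 294 - 15*I (x = 294 - 15*√(-13 + 12) = 294 - 15*I ≈ 294.0 - 15.0*I)
(X - 277574)/(I(-274) + x) = (326390 - 277574)/((44 - 1*(-274)) + (294 - 15*I)) = 48816/((44 + 274) + (294 - 15*I)) = 48816/(318 + (294 - 15*I)) = 48816/(612 - 15*I) = 48816*((612 + 15*I)/374769) = 5424*(612 + 15*I)/41641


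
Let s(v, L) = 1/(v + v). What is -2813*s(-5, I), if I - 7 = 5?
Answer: 2813/10 ≈ 281.30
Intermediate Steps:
I = 12 (I = 7 + 5 = 12)
s(v, L) = 1/(2*v)
-2813*s(-5, I) = -2813/(2*(-5)) = -2813*(-1)/(2*5) = -2813*(-⅒) = 2813/10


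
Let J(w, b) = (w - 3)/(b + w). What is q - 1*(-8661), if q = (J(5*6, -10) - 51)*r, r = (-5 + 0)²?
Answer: 29679/4 ≈ 7419.8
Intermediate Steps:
r = 25 (r = (-5)² = 25)
J(w, b) = (-3 + w)/(b + w)
q = -4965/4 (q = ((-3 + 5*6)/(-10 + 5*6) - 51)*25 = ((-3 + 30)/(-10 + 30) - 51)*25 = (27/20 - 51)*25 = -993/20*25 = -4965/4 ≈ -1241.3)
q - 1*(-8661) = -4965/4 - 1*(-8661) = -4965/4 + 8661 = 29679/4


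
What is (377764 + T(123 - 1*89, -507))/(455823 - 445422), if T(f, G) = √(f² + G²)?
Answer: 377764/10401 + √258205/10401 ≈ 36.369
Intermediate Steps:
T(f, G) = √(G² + f²)
(377764 + T(123 - 1*89, -507))/(455823 - 445422) = (377764 + √((-507)² + (123 - 1*89)²))/(455823 - 445422) = (377764 + √(257049 + (123 - 89)²))/10401 = (377764 + √(257049 + 34²))*(1/10401) = (377764 + √(257049 + 1156))*(1/10401) = (377764 + √258205)*(1/10401) = 377764/10401 + √258205/10401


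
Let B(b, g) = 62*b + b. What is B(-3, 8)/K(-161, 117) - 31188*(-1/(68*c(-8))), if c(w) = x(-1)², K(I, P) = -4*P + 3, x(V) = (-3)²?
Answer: 431762/71145 ≈ 6.0688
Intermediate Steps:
x(V) = 9
K(I, P) = 3 - 4*P
c(w) = 81 (c(w) = 9² = 81)
B(b, g) = 63*b
B(-3, 8)/K(-161, 117) - 31188*(-1/(68*c(-8))) = (63*(-3))/(3 - 4*117) - 31188/((-68*81)) = -189/(3 - 468) - 31188/(-5508) = -189/(-465) - 31188*(-1/5508) = -189*(-1/465) + 2599/459 = 63/155 + 2599/459 = 431762/71145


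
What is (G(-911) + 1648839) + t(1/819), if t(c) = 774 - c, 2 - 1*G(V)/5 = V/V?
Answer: 1351037141/819 ≈ 1.6496e+6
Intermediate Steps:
G(V) = 5 (G(V) = 10 - 5*V/V = 10 - 5*1 = 10 - 5 = 5)
(G(-911) + 1648839) + t(1/819) = (5 + 1648839) + (774 - 1/819) = 1648844 + (774 - 1*1/819) = 1648844 + (774 - 1/819) = 1648844 + 633905/819 = 1351037141/819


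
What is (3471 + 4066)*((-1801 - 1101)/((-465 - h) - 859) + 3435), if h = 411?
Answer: 44940319699/1735 ≈ 2.5902e+7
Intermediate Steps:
(3471 + 4066)*((-1801 - 1101)/((-465 - h) - 859) + 3435) = (3471 + 4066)*((-1801 - 1101)/((-465 - 1*411) - 859) + 3435) = 7537*(-2902/((-465 - 411) - 859) + 3435) = 7537*(-2902/(-876 - 859) + 3435) = 7537*(-2902/(-1735) + 3435) = 7537*(-2902*(-1/1735) + 3435) = 7537*(2902/1735 + 3435) = 7537*(5962627/1735) = 44940319699/1735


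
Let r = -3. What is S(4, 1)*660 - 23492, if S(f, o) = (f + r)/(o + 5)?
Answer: -23382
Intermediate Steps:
S(f, o) = (-3 + f)/(5 + o) (S(f, o) = (f - 3)/(o + 5) = (-3 + f)/(5 + o))
S(4, 1)*660 - 23492 = ((-3 + 4)/(5 + 1))*660 - 23492 = (1/6)*660 - 23492 = 110 - 23492 = -23382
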